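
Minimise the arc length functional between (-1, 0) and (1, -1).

Arc-length functional: J[y] = ∫ sqrt(1 + (y')^2) dx.
Lagrangian L = sqrt(1 + (y')^2) has no explicit y dependence, so ∂L/∂y = 0 and the Euler-Lagrange equation gives
    d/dx( y' / sqrt(1 + (y')^2) ) = 0  ⇒  y' / sqrt(1 + (y')^2) = const.
Hence y' is constant, so y(x) is affine.
Fitting the endpoints (-1, 0) and (1, -1):
    slope m = ((-1) − 0) / (1 − (-1)) = -1/2,
    intercept c = 0 − m·(-1) = -1/2.
Extremal: y(x) = (-1/2) x - 1/2.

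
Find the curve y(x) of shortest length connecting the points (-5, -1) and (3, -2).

Arc-length functional: J[y] = ∫ sqrt(1 + (y')^2) dx.
Lagrangian L = sqrt(1 + (y')^2) has no explicit y dependence, so ∂L/∂y = 0 and the Euler-Lagrange equation gives
    d/dx( y' / sqrt(1 + (y')^2) ) = 0  ⇒  y' / sqrt(1 + (y')^2) = const.
Hence y' is constant, so y(x) is affine.
Fitting the endpoints (-5, -1) and (3, -2):
    slope m = ((-2) − (-1)) / (3 − (-5)) = -1/8,
    intercept c = (-1) − m·(-5) = -13/8.
Extremal: y(x) = (-1/8) x - 13/8.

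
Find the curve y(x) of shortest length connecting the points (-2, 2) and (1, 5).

Arc-length functional: J[y] = ∫ sqrt(1 + (y')^2) dx.
Lagrangian L = sqrt(1 + (y')^2) has no explicit y dependence, so ∂L/∂y = 0 and the Euler-Lagrange equation gives
    d/dx( y' / sqrt(1 + (y')^2) ) = 0  ⇒  y' / sqrt(1 + (y')^2) = const.
Hence y' is constant, so y(x) is affine.
Fitting the endpoints (-2, 2) and (1, 5):
    slope m = (5 − 2) / (1 − (-2)) = 1,
    intercept c = 2 − m·(-2) = 4.
Extremal: y(x) = x + 4.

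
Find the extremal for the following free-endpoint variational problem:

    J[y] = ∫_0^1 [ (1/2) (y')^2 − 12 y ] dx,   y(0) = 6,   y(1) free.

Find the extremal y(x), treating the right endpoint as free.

The Lagrangian L = (1/2) (y')^2 − 12 y gives
    ∂L/∂y = −12,   ∂L/∂y' = y'.
Euler-Lagrange: d/dx(y') − (−12) = 0, i.e. y'' + 12 = 0, so
    y(x) = −(12/2) x^2 + C1 x + C2.
Fixed left endpoint y(0) = 6 ⇒ C2 = 6.
The right endpoint x = 1 is free, so the natural (transversality) condition is ∂L/∂y' |_{x=1} = 0, i.e. y'(1) = 0.
Compute y'(x) = −12 x + C1, so y'(1) = −12 + C1 = 0 ⇒ C1 = 12.
Therefore the extremal is
    y(x) = −6 x^2 + 12 x + 6.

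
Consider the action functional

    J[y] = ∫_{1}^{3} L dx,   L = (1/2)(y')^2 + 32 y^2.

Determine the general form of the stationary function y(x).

The Lagrangian is L = (1/2)(y')^2 + 32 y^2.
∂L/∂y = 64y.
∂L/∂y' = y'.
The Euler-Lagrange equation d/dx(∂L/∂y') − ∂L/∂y = 0 becomes:
    y'' - 64 y = 0
General solution: y(x) = A e^(8x) + B e^(-8x), where A and B are arbitrary constants fixed by the endpoint conditions.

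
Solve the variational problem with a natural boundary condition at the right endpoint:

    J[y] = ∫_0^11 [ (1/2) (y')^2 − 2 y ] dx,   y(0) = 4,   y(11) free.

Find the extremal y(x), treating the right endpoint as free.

The Lagrangian L = (1/2) (y')^2 − 2 y gives
    ∂L/∂y = −2,   ∂L/∂y' = y'.
Euler-Lagrange: d/dx(y') − (−2) = 0, i.e. y'' + 2 = 0, so
    y(x) = −(2/2) x^2 + C1 x + C2.
Fixed left endpoint y(0) = 4 ⇒ C2 = 4.
The right endpoint x = 11 is free, so the natural (transversality) condition is ∂L/∂y' |_{x=11} = 0, i.e. y'(11) = 0.
Compute y'(x) = −2 x + C1, so y'(11) = −22 + C1 = 0 ⇒ C1 = 22.
Therefore the extremal is
    y(x) = −x^2 + 22 x + 4.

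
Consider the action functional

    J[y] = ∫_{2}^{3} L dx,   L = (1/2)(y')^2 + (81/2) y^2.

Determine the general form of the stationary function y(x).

The Lagrangian is L = (1/2)(y')^2 + (81/2) y^2.
∂L/∂y = 81y.
∂L/∂y' = y'.
The Euler-Lagrange equation d/dx(∂L/∂y') − ∂L/∂y = 0 becomes:
    y'' - 81 y = 0
General solution: y(x) = A e^(9x) + B e^(-9x), where A and B are arbitrary constants fixed by the endpoint conditions.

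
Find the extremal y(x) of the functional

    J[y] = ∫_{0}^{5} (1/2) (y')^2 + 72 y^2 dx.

The Lagrangian is L = (1/2) (y')^2 + 72 y^2.
Compute ∂L/∂y = 144y, ∂L/∂y' = y'.
The Euler-Lagrange equation d/dx(∂L/∂y') − ∂L/∂y = 0 reduces to
    y'' − 144 y = 0.
Its general solution is
    y(x) = A e^(12x) + B e^(−12x),
with A, B fixed by the endpoint conditions.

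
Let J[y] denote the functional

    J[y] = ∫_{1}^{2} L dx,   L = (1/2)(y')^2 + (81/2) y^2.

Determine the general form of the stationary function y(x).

The Lagrangian is L = (1/2)(y')^2 + (81/2) y^2.
∂L/∂y = 81y.
∂L/∂y' = y'.
The Euler-Lagrange equation d/dx(∂L/∂y') − ∂L/∂y = 0 becomes:
    y'' - 81 y = 0
General solution: y(x) = A e^(9x) + B e^(-9x), where A and B are arbitrary constants fixed by the endpoint conditions.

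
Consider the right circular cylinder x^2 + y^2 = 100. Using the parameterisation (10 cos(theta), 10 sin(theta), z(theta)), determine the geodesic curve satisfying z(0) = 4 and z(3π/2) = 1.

Parameterise the cylinder of radius R = 10 as
    r(θ) = (10 cos θ, 10 sin θ, z(θ)).
The arc-length element is
    ds = sqrt(100 + (dz/dθ)^2) dθ,
so the Lagrangian is L = sqrt(100 + z'^2).
L depends on z' only, not on z or θ, so ∂L/∂z = 0 and
    ∂L/∂z' = z' / sqrt(100 + z'^2).
The Euler-Lagrange equation gives
    d/dθ( z' / sqrt(100 + z'^2) ) = 0,
so z' is constant. Integrating once:
    z(θ) = a θ + b,
a helix on the cylinder (a straight line when the cylinder is unrolled). The constants a, b are determined by the endpoint conditions.
With endpoint conditions z(0) = 4 and z(3π/2) = 1: from z(0) = b we get b = 4, and a·3π/2 + 4 = 1 gives a = -2/π, so
    z(θ) = (-2/π) θ + 4.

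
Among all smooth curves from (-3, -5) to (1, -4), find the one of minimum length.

Arc-length functional: J[y] = ∫ sqrt(1 + (y')^2) dx.
Lagrangian L = sqrt(1 + (y')^2) has no explicit y dependence, so ∂L/∂y = 0 and the Euler-Lagrange equation gives
    d/dx( y' / sqrt(1 + (y')^2) ) = 0  ⇒  y' / sqrt(1 + (y')^2) = const.
Hence y' is constant, so y(x) is affine.
Fitting the endpoints (-3, -5) and (1, -4):
    slope m = ((-4) − (-5)) / (1 − (-3)) = 1/4,
    intercept c = (-5) − m·(-3) = -17/4.
Extremal: y(x) = (1/4) x - 17/4.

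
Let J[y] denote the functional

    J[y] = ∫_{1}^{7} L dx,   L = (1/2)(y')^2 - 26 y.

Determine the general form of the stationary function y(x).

The Lagrangian is L = (1/2)(y')^2 - 26 y.
∂L/∂y = -26.
∂L/∂y' = y'.
The Euler-Lagrange equation d/dx(∂L/∂y') − ∂L/∂y = 0 becomes:
    y'' + 26 = 0
General solution: y(x) = -13 x^2 + A x + B, where A and B are arbitrary constants fixed by the endpoint conditions.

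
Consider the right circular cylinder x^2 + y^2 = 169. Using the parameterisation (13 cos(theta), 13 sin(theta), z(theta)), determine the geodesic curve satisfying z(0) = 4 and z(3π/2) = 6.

Parameterise the cylinder of radius R = 13 as
    r(θ) = (13 cos θ, 13 sin θ, z(θ)).
The arc-length element is
    ds = sqrt(169 + (dz/dθ)^2) dθ,
so the Lagrangian is L = sqrt(169 + z'^2).
L depends on z' only, not on z or θ, so ∂L/∂z = 0 and
    ∂L/∂z' = z' / sqrt(169 + z'^2).
The Euler-Lagrange equation gives
    d/dθ( z' / sqrt(169 + z'^2) ) = 0,
so z' is constant. Integrating once:
    z(θ) = a θ + b,
a helix on the cylinder (a straight line when the cylinder is unrolled). The constants a, b are determined by the endpoint conditions.
With endpoint conditions z(0) = 4 and z(3π/2) = 6: from z(0) = b we get b = 4, and a·3π/2 + 4 = 6 gives a = 4/(3π), so
    z(θ) = (4/(3π)) θ + 4.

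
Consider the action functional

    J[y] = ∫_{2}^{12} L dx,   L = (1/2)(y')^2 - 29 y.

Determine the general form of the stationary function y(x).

The Lagrangian is L = (1/2)(y')^2 - 29 y.
∂L/∂y = -29.
∂L/∂y' = y'.
The Euler-Lagrange equation d/dx(∂L/∂y') − ∂L/∂y = 0 becomes:
    y'' + 29 = 0
General solution: y(x) = -(29/2) x^2 + A x + B, where A and B are arbitrary constants fixed by the endpoint conditions.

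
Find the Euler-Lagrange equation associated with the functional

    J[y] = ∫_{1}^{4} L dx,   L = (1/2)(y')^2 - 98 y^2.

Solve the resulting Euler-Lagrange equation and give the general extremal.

The Lagrangian is L = (1/2)(y')^2 - 98 y^2.
∂L/∂y = -196y.
∂L/∂y' = y'.
The Euler-Lagrange equation d/dx(∂L/∂y') − ∂L/∂y = 0 becomes:
    y'' + 196 y = 0
General solution: y(x) = A sin(14x) + B cos(14x), where A and B are arbitrary constants fixed by the endpoint conditions.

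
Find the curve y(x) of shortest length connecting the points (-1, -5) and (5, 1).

Arc-length functional: J[y] = ∫ sqrt(1 + (y')^2) dx.
Lagrangian L = sqrt(1 + (y')^2) has no explicit y dependence, so ∂L/∂y = 0 and the Euler-Lagrange equation gives
    d/dx( y' / sqrt(1 + (y')^2) ) = 0  ⇒  y' / sqrt(1 + (y')^2) = const.
Hence y' is constant, so y(x) is affine.
Fitting the endpoints (-1, -5) and (5, 1):
    slope m = (1 − (-5)) / (5 − (-1)) = 1,
    intercept c = (-5) − m·(-1) = -4.
Extremal: y(x) = x - 4.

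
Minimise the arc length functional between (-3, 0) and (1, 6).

Arc-length functional: J[y] = ∫ sqrt(1 + (y')^2) dx.
Lagrangian L = sqrt(1 + (y')^2) has no explicit y dependence, so ∂L/∂y = 0 and the Euler-Lagrange equation gives
    d/dx( y' / sqrt(1 + (y')^2) ) = 0  ⇒  y' / sqrt(1 + (y')^2) = const.
Hence y' is constant, so y(x) is affine.
Fitting the endpoints (-3, 0) and (1, 6):
    slope m = (6 − 0) / (1 − (-3)) = 3/2,
    intercept c = 0 − m·(-3) = 9/2.
Extremal: y(x) = (3/2) x + 9/2.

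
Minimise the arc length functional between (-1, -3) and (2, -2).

Arc-length functional: J[y] = ∫ sqrt(1 + (y')^2) dx.
Lagrangian L = sqrt(1 + (y')^2) has no explicit y dependence, so ∂L/∂y = 0 and the Euler-Lagrange equation gives
    d/dx( y' / sqrt(1 + (y')^2) ) = 0  ⇒  y' / sqrt(1 + (y')^2) = const.
Hence y' is constant, so y(x) is affine.
Fitting the endpoints (-1, -3) and (2, -2):
    slope m = ((-2) − (-3)) / (2 − (-1)) = 1/3,
    intercept c = (-3) − m·(-1) = -8/3.
Extremal: y(x) = (1/3) x - 8/3.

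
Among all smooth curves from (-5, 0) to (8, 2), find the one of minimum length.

Arc-length functional: J[y] = ∫ sqrt(1 + (y')^2) dx.
Lagrangian L = sqrt(1 + (y')^2) has no explicit y dependence, so ∂L/∂y = 0 and the Euler-Lagrange equation gives
    d/dx( y' / sqrt(1 + (y')^2) ) = 0  ⇒  y' / sqrt(1 + (y')^2) = const.
Hence y' is constant, so y(x) is affine.
Fitting the endpoints (-5, 0) and (8, 2):
    slope m = (2 − 0) / (8 − (-5)) = 2/13,
    intercept c = 0 − m·(-5) = 10/13.
Extremal: y(x) = (2/13) x + 10/13.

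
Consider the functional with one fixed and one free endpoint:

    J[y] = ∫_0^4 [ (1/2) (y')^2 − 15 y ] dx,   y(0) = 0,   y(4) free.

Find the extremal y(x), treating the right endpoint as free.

The Lagrangian L = (1/2) (y')^2 − 15 y gives
    ∂L/∂y = −15,   ∂L/∂y' = y'.
Euler-Lagrange: d/dx(y') − (−15) = 0, i.e. y'' + 15 = 0, so
    y(x) = −(15/2) x^2 + C1 x + C2.
Fixed left endpoint y(0) = 0 ⇒ C2 = 0.
The right endpoint x = 4 is free, so the natural (transversality) condition is ∂L/∂y' |_{x=4} = 0, i.e. y'(4) = 0.
Compute y'(x) = −15 x + C1, so y'(4) = −60 + C1 = 0 ⇒ C1 = 60.
Therefore the extremal is
    y(x) = −(15/2) x^2 + 60 x.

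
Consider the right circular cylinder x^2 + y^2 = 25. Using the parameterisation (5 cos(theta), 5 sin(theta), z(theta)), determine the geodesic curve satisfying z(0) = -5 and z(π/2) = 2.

Parameterise the cylinder of radius R = 5 as
    r(θ) = (5 cos θ, 5 sin θ, z(θ)).
The arc-length element is
    ds = sqrt(25 + (dz/dθ)^2) dθ,
so the Lagrangian is L = sqrt(25 + z'^2).
L depends on z' only, not on z or θ, so ∂L/∂z = 0 and
    ∂L/∂z' = z' / sqrt(25 + z'^2).
The Euler-Lagrange equation gives
    d/dθ( z' / sqrt(25 + z'^2) ) = 0,
so z' is constant. Integrating once:
    z(θ) = a θ + b,
a helix on the cylinder (a straight line when the cylinder is unrolled). The constants a, b are determined by the endpoint conditions.
With endpoint conditions z(0) = -5 and z(π/2) = 2: from z(0) = b we get b = -5, and a·π/2 + -5 = 2 gives a = 14/π, so
    z(θ) = (14/π) θ − 5.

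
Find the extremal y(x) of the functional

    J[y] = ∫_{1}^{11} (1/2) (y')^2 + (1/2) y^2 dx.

The Lagrangian is L = (1/2) (y')^2 + (1/2) y^2.
Compute ∂L/∂y = y, ∂L/∂y' = y'.
The Euler-Lagrange equation d/dx(∂L/∂y') − ∂L/∂y = 0 reduces to
    y'' − y = 0.
Its general solution is
    y(x) = A e^x + B e^(−x),
with A, B fixed by the endpoint conditions.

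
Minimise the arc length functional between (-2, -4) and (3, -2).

Arc-length functional: J[y] = ∫ sqrt(1 + (y')^2) dx.
Lagrangian L = sqrt(1 + (y')^2) has no explicit y dependence, so ∂L/∂y = 0 and the Euler-Lagrange equation gives
    d/dx( y' / sqrt(1 + (y')^2) ) = 0  ⇒  y' / sqrt(1 + (y')^2) = const.
Hence y' is constant, so y(x) is affine.
Fitting the endpoints (-2, -4) and (3, -2):
    slope m = ((-2) − (-4)) / (3 − (-2)) = 2/5,
    intercept c = (-4) − m·(-2) = -16/5.
Extremal: y(x) = (2/5) x - 16/5.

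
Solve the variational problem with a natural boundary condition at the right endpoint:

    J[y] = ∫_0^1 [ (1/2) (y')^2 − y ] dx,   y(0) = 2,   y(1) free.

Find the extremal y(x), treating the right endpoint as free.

The Lagrangian L = (1/2) (y')^2 − y gives
    ∂L/∂y = −1,   ∂L/∂y' = y'.
Euler-Lagrange: d/dx(y') − (−1) = 0, i.e. y'' + 1 = 0, so
    y(x) = −(1/2) x^2 + C1 x + C2.
Fixed left endpoint y(0) = 2 ⇒ C2 = 2.
The right endpoint x = 1 is free, so the natural (transversality) condition is ∂L/∂y' |_{x=1} = 0, i.e. y'(1) = 0.
Compute y'(x) = −1 x + C1, so y'(1) = −1 + C1 = 0 ⇒ C1 = 1.
Therefore the extremal is
    y(x) = −x^2/2 + x + 2.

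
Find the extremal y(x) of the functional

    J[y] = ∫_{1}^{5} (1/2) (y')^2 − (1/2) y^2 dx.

The Lagrangian is L = (1/2) (y')^2 − (1/2) y^2.
Compute ∂L/∂y = -y, ∂L/∂y' = y'.
The Euler-Lagrange equation d/dx(∂L/∂y') − ∂L/∂y = 0 reduces to
    y'' + y = 0.
Its general solution is
    y(x) = A sin(x) + B cos(x),
with A, B fixed by the endpoint conditions.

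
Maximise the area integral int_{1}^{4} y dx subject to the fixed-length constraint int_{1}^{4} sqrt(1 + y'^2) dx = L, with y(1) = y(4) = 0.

Set up the augmented Lagrangian using a multiplier λ for the length constraint:
    F(y, y') = y − λ sqrt(1 + y'^2).
F has no explicit x dependence, so the Beltrami identity yields a first integral
    F − y' ∂F/∂y' = C.
Compute ∂F/∂y' = −λ y' / sqrt(1 + y'^2). Then
    y − λ sqrt(1 + y'^2) + λ y'^2 / sqrt(1 + y'^2) = C
    ⇒  y − λ / sqrt(1 + y'^2) = C.
Solving for y' and integrating gives
    (x − a)^2 + (y − b)^2 = λ^2,
a circular arc of radius λ. The constants a, b are determined by the endpoint conditions y(1) = y(4) = 0, and λ is fixed implicitly by the length constraint
    ∫_{1}^{4} sqrt(1 + y'^2) dx = L.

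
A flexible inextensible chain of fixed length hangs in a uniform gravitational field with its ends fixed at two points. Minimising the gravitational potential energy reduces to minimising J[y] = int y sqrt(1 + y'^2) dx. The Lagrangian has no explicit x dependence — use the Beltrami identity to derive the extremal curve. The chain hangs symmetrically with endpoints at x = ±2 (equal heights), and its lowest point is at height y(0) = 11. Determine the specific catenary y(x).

The Lagrangian L(y, y') = y sqrt(1 + y'^2) has no explicit x dependence, so the Beltrami identity applies:
    L − y' ∂L/∂y' = C.
Compute ∂L/∂y' = y · y' / sqrt(1 + y'^2). Then
    L − y' ∂L/∂y'
    = y sqrt(1 + y'^2) − y · y'^2 / sqrt(1 + y'^2)
    = y (1 + y'^2 − y'^2) / sqrt(1 + y'^2)
    = y / sqrt(1 + y'^2) = C.
Squaring gives y^2 = C^2 (1 + y'^2), i.e.
    y'^2 = y^2 / C^2 − 1.
Separating variables,
    dy / sqrt(y^2 − C^2) = dx / C,
and integrating gives arccosh(y / C) = (x − a)/C, so
    y(x) = C cosh((x − a)/C),
the catenary. The constants C and a are fixed by the two endpoint conditions (and, for the hanging-chain problem, the length constraint selects C).
Now fit the given data. The endpoints x = ±2 are symmetric at equal height, so the catenary is even about its minimum: a = 0 and y(x) = C cosh(x/C). The lowest point is y(0) = C cosh(0) = C, and we are told y(0) = 11, so C = 11. Therefore
    y(x) = 11 cosh(x/11),
and at the endpoints
    y(±2) = 11 cosh(2/11).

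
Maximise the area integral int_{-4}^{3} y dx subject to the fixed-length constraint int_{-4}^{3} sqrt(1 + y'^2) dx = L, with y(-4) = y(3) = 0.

Set up the augmented Lagrangian using a multiplier λ for the length constraint:
    F(y, y') = y − λ sqrt(1 + y'^2).
F has no explicit x dependence, so the Beltrami identity yields a first integral
    F − y' ∂F/∂y' = C.
Compute ∂F/∂y' = −λ y' / sqrt(1 + y'^2). Then
    y − λ sqrt(1 + y'^2) + λ y'^2 / sqrt(1 + y'^2) = C
    ⇒  y − λ / sqrt(1 + y'^2) = C.
Solving for y' and integrating gives
    (x − a)^2 + (y − b)^2 = λ^2,
a circular arc of radius λ. The constants a, b are determined by the endpoint conditions y(-4) = y(3) = 0, and λ is fixed implicitly by the length constraint
    ∫_{-4}^{3} sqrt(1 + y'^2) dx = L.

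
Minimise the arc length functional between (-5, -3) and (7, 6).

Arc-length functional: J[y] = ∫ sqrt(1 + (y')^2) dx.
Lagrangian L = sqrt(1 + (y')^2) has no explicit y dependence, so ∂L/∂y = 0 and the Euler-Lagrange equation gives
    d/dx( y' / sqrt(1 + (y')^2) ) = 0  ⇒  y' / sqrt(1 + (y')^2) = const.
Hence y' is constant, so y(x) is affine.
Fitting the endpoints (-5, -3) and (7, 6):
    slope m = (6 − (-3)) / (7 − (-5)) = 3/4,
    intercept c = (-3) − m·(-5) = 3/4.
Extremal: y(x) = (3/4) x + 3/4.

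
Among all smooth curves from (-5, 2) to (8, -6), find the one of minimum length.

Arc-length functional: J[y] = ∫ sqrt(1 + (y')^2) dx.
Lagrangian L = sqrt(1 + (y')^2) has no explicit y dependence, so ∂L/∂y = 0 and the Euler-Lagrange equation gives
    d/dx( y' / sqrt(1 + (y')^2) ) = 0  ⇒  y' / sqrt(1 + (y')^2) = const.
Hence y' is constant, so y(x) is affine.
Fitting the endpoints (-5, 2) and (8, -6):
    slope m = ((-6) − 2) / (8 − (-5)) = -8/13,
    intercept c = 2 − m·(-5) = -14/13.
Extremal: y(x) = (-8/13) x - 14/13.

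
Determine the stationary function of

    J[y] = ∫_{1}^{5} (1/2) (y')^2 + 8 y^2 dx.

The Lagrangian is L = (1/2) (y')^2 + 8 y^2.
Compute ∂L/∂y = 16y, ∂L/∂y' = y'.
The Euler-Lagrange equation d/dx(∂L/∂y') − ∂L/∂y = 0 reduces to
    y'' − 16 y = 0.
Its general solution is
    y(x) = A e^(4x) + B e^(−4x),
with A, B fixed by the endpoint conditions.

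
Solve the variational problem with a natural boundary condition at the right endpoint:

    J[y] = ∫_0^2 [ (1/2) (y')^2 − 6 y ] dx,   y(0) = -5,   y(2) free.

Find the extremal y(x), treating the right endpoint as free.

The Lagrangian L = (1/2) (y')^2 − 6 y gives
    ∂L/∂y = −6,   ∂L/∂y' = y'.
Euler-Lagrange: d/dx(y') − (−6) = 0, i.e. y'' + 6 = 0, so
    y(x) = −(6/2) x^2 + C1 x + C2.
Fixed left endpoint y(0) = -5 ⇒ C2 = -5.
The right endpoint x = 2 is free, so the natural (transversality) condition is ∂L/∂y' |_{x=2} = 0, i.e. y'(2) = 0.
Compute y'(x) = −6 x + C1, so y'(2) = −12 + C1 = 0 ⇒ C1 = 12.
Therefore the extremal is
    y(x) = −3 x^2 + 12 x − 5.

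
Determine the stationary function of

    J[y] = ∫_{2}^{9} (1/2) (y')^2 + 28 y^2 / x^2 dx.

The Lagrangian is L = (1/2) (y')^2 + 28 y^2 / x^2.
Compute ∂L/∂y = 56y/x^2, ∂L/∂y' = y'.
The Euler-Lagrange equation d/dx(∂L/∂y') − ∂L/∂y = 0 reduces to
    y'' − 56/x^2 · y = 0  (x > 0).
Its general solution is
    y(x) = A x^8 + B x^(-7),
with A, B fixed by the endpoint conditions.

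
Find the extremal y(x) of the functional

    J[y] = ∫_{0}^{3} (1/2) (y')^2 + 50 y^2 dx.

The Lagrangian is L = (1/2) (y')^2 + 50 y^2.
Compute ∂L/∂y = 100y, ∂L/∂y' = y'.
The Euler-Lagrange equation d/dx(∂L/∂y') − ∂L/∂y = 0 reduces to
    y'' − 100 y = 0.
Its general solution is
    y(x) = A e^(10x) + B e^(−10x),
with A, B fixed by the endpoint conditions.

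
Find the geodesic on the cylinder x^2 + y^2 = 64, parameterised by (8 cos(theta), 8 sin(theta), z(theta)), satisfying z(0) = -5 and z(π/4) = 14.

Parameterise the cylinder of radius R = 8 as
    r(θ) = (8 cos θ, 8 sin θ, z(θ)).
The arc-length element is
    ds = sqrt(64 + (dz/dθ)^2) dθ,
so the Lagrangian is L = sqrt(64 + z'^2).
L depends on z' only, not on z or θ, so ∂L/∂z = 0 and
    ∂L/∂z' = z' / sqrt(64 + z'^2).
The Euler-Lagrange equation gives
    d/dθ( z' / sqrt(64 + z'^2) ) = 0,
so z' is constant. Integrating once:
    z(θ) = a θ + b,
a helix on the cylinder (a straight line when the cylinder is unrolled). The constants a, b are determined by the endpoint conditions.
With endpoint conditions z(0) = -5 and z(π/4) = 14: from z(0) = b we get b = -5, and a·π/4 + -5 = 14 gives a = 76/π, so
    z(θ) = (76/π) θ − 5.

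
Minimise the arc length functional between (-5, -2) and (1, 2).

Arc-length functional: J[y] = ∫ sqrt(1 + (y')^2) dx.
Lagrangian L = sqrt(1 + (y')^2) has no explicit y dependence, so ∂L/∂y = 0 and the Euler-Lagrange equation gives
    d/dx( y' / sqrt(1 + (y')^2) ) = 0  ⇒  y' / sqrt(1 + (y')^2) = const.
Hence y' is constant, so y(x) is affine.
Fitting the endpoints (-5, -2) and (1, 2):
    slope m = (2 − (-2)) / (1 − (-5)) = 2/3,
    intercept c = (-2) − m·(-5) = 4/3.
Extremal: y(x) = (2/3) x + 4/3.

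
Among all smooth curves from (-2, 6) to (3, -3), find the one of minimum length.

Arc-length functional: J[y] = ∫ sqrt(1 + (y')^2) dx.
Lagrangian L = sqrt(1 + (y')^2) has no explicit y dependence, so ∂L/∂y = 0 and the Euler-Lagrange equation gives
    d/dx( y' / sqrt(1 + (y')^2) ) = 0  ⇒  y' / sqrt(1 + (y')^2) = const.
Hence y' is constant, so y(x) is affine.
Fitting the endpoints (-2, 6) and (3, -3):
    slope m = ((-3) − 6) / (3 − (-2)) = -9/5,
    intercept c = 6 − m·(-2) = 12/5.
Extremal: y(x) = (-9/5) x + 12/5.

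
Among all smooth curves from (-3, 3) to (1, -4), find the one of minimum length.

Arc-length functional: J[y] = ∫ sqrt(1 + (y')^2) dx.
Lagrangian L = sqrt(1 + (y')^2) has no explicit y dependence, so ∂L/∂y = 0 and the Euler-Lagrange equation gives
    d/dx( y' / sqrt(1 + (y')^2) ) = 0  ⇒  y' / sqrt(1 + (y')^2) = const.
Hence y' is constant, so y(x) is affine.
Fitting the endpoints (-3, 3) and (1, -4):
    slope m = ((-4) − 3) / (1 − (-3)) = -7/4,
    intercept c = 3 − m·(-3) = -9/4.
Extremal: y(x) = (-7/4) x - 9/4.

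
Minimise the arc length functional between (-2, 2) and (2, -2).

Arc-length functional: J[y] = ∫ sqrt(1 + (y')^2) dx.
Lagrangian L = sqrt(1 + (y')^2) has no explicit y dependence, so ∂L/∂y = 0 and the Euler-Lagrange equation gives
    d/dx( y' / sqrt(1 + (y')^2) ) = 0  ⇒  y' / sqrt(1 + (y')^2) = const.
Hence y' is constant, so y(x) is affine.
Fitting the endpoints (-2, 2) and (2, -2):
    slope m = ((-2) − 2) / (2 − (-2)) = -1,
    intercept c = 2 − m·(-2) = 0.
Extremal: y(x) = -x.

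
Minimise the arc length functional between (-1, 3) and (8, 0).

Arc-length functional: J[y] = ∫ sqrt(1 + (y')^2) dx.
Lagrangian L = sqrt(1 + (y')^2) has no explicit y dependence, so ∂L/∂y = 0 and the Euler-Lagrange equation gives
    d/dx( y' / sqrt(1 + (y')^2) ) = 0  ⇒  y' / sqrt(1 + (y')^2) = const.
Hence y' is constant, so y(x) is affine.
Fitting the endpoints (-1, 3) and (8, 0):
    slope m = (0 − 3) / (8 − (-1)) = -1/3,
    intercept c = 3 − m·(-1) = 8/3.
Extremal: y(x) = (-1/3) x + 8/3.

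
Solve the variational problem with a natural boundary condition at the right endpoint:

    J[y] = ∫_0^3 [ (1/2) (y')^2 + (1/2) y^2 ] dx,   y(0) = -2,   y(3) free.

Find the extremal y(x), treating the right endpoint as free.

The Lagrangian L = (1/2) (y')^2 + (1/2) y^2 gives
    ∂L/∂y = 1 y,   ∂L/∂y' = y'.
Euler-Lagrange: y'' − y = 0.
With k = 1, the general solution is
    y(x) = A cosh(x) + B sinh(x).
Fixed left endpoint y(0) = -2 ⇒ A = -2.
The right endpoint x = 3 is free, so the natural (transversality) condition is ∂L/∂y' |_{x=3} = 0, i.e. y'(3) = 0.
Compute y'(x) = A k sinh(k x) + B k cosh(k x), so
    y'(3) = A k sinh(k·3) + B k cosh(k·3) = 0
    ⇒ B = −A tanh(k·3) = 2 tanh(1·3).
Therefore the extremal is
    y(x) = −2 cosh(1 x) + 2 tanh(1·3) sinh(1 x).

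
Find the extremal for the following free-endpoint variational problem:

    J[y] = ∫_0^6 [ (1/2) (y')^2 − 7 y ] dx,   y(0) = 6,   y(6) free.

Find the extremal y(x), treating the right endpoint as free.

The Lagrangian L = (1/2) (y')^2 − 7 y gives
    ∂L/∂y = −7,   ∂L/∂y' = y'.
Euler-Lagrange: d/dx(y') − (−7) = 0, i.e. y'' + 7 = 0, so
    y(x) = −(7/2) x^2 + C1 x + C2.
Fixed left endpoint y(0) = 6 ⇒ C2 = 6.
The right endpoint x = 6 is free, so the natural (transversality) condition is ∂L/∂y' |_{x=6} = 0, i.e. y'(6) = 0.
Compute y'(x) = −7 x + C1, so y'(6) = −42 + C1 = 0 ⇒ C1 = 42.
Therefore the extremal is
    y(x) = −(7/2) x^2 + 42 x + 6.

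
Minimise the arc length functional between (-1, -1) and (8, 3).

Arc-length functional: J[y] = ∫ sqrt(1 + (y')^2) dx.
Lagrangian L = sqrt(1 + (y')^2) has no explicit y dependence, so ∂L/∂y = 0 and the Euler-Lagrange equation gives
    d/dx( y' / sqrt(1 + (y')^2) ) = 0  ⇒  y' / sqrt(1 + (y')^2) = const.
Hence y' is constant, so y(x) is affine.
Fitting the endpoints (-1, -1) and (8, 3):
    slope m = (3 − (-1)) / (8 − (-1)) = 4/9,
    intercept c = (-1) − m·(-1) = -5/9.
Extremal: y(x) = (4/9) x - 5/9.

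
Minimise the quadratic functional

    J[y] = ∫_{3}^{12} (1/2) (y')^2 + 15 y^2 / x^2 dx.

The Lagrangian is L = (1/2) (y')^2 + 15 y^2 / x^2.
Compute ∂L/∂y = 30y/x^2, ∂L/∂y' = y'.
The Euler-Lagrange equation d/dx(∂L/∂y') − ∂L/∂y = 0 reduces to
    y'' − 30/x^2 · y = 0  (x > 0).
Its general solution is
    y(x) = A x^6 + B x^(-5),
with A, B fixed by the endpoint conditions.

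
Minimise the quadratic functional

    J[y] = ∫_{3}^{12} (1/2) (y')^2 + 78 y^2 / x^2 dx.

The Lagrangian is L = (1/2) (y')^2 + 78 y^2 / x^2.
Compute ∂L/∂y = 156y/x^2, ∂L/∂y' = y'.
The Euler-Lagrange equation d/dx(∂L/∂y') − ∂L/∂y = 0 reduces to
    y'' − 156/x^2 · y = 0  (x > 0).
Its general solution is
    y(x) = A x^13 + B x^(-12),
with A, B fixed by the endpoint conditions.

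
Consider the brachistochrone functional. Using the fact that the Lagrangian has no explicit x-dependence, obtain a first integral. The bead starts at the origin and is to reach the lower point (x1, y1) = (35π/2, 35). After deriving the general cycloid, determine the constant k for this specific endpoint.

The Lagrangian L = sqrt((1 + y'^2) / y) has no explicit x dependence, so the Beltrami identity applies:
    L − y' ∂L/∂y' = C.
Compute ∂L/∂y' = y' / sqrt(y (1 + y'^2)).
Substitute:
    sqrt((1 + y'^2)/y) − y'·y' / sqrt(y (1 + y'^2))
    = (1 + y'^2) / sqrt(y (1 + y'^2)) − y'^2 / sqrt(y (1 + y'^2))
    = 1 / sqrt(y (1 + y'^2)) = C.
Squaring and rearranging gives the first integral
    y (1 + y'^2) = 1/C^2 =: k   (constant).
Solving this first-order ODE by the substitution
    y = (k/2)(1 − cos θ)
yields the cycloid parameterisation
    x(θ) = (k/2)(θ − sin θ),   y(θ) = (k/2)(1 − cos θ).
The constant k is fixed by the endpoint condition.
Now fit the given lower endpoint (x1, y1) = (35π/2, 35). At the bottom of the first arch (θ = π), the parametric equations give
    y(π) = (k/2)(1 − cos π) = k,
    x(π) = (k/2)(π − sin π) = kπ/2.
Matching y(π) = 35 gives k = 35, consistent with x(π) = 35π/2. Therefore the specific cycloid is
    x(θ) = (35/2)(θ − sin θ),   y(θ) = (35/2)(1 − cos θ).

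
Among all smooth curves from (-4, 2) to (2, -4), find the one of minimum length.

Arc-length functional: J[y] = ∫ sqrt(1 + (y')^2) dx.
Lagrangian L = sqrt(1 + (y')^2) has no explicit y dependence, so ∂L/∂y = 0 and the Euler-Lagrange equation gives
    d/dx( y' / sqrt(1 + (y')^2) ) = 0  ⇒  y' / sqrt(1 + (y')^2) = const.
Hence y' is constant, so y(x) is affine.
Fitting the endpoints (-4, 2) and (2, -4):
    slope m = ((-4) − 2) / (2 − (-4)) = -1,
    intercept c = 2 − m·(-4) = -2.
Extremal: y(x) = -x - 2.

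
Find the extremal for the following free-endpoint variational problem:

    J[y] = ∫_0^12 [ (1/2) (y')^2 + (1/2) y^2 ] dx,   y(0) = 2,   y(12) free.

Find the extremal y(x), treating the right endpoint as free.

The Lagrangian L = (1/2) (y')^2 + (1/2) y^2 gives
    ∂L/∂y = 1 y,   ∂L/∂y' = y'.
Euler-Lagrange: y'' − y = 0.
With k = 1, the general solution is
    y(x) = A cosh(x) + B sinh(x).
Fixed left endpoint y(0) = 2 ⇒ A = 2.
The right endpoint x = 12 is free, so the natural (transversality) condition is ∂L/∂y' |_{x=12} = 0, i.e. y'(12) = 0.
Compute y'(x) = A k sinh(k x) + B k cosh(k x), so
    y'(12) = A k sinh(k·12) + B k cosh(k·12) = 0
    ⇒ B = −A tanh(k·12) = − 2 tanh(1·12).
Therefore the extremal is
    y(x) = 2 cosh(1 x) − 2 tanh(1·12) sinh(1 x).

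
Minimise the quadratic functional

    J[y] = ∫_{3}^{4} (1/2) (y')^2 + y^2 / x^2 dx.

The Lagrangian is L = (1/2) (y')^2 + y^2 / x^2.
Compute ∂L/∂y = 2y/x^2, ∂L/∂y' = y'.
The Euler-Lagrange equation d/dx(∂L/∂y') − ∂L/∂y = 0 reduces to
    y'' − 2/x^2 · y = 0  (x > 0).
Its general solution is
    y(x) = A x^2 + B / x,
with A, B fixed by the endpoint conditions.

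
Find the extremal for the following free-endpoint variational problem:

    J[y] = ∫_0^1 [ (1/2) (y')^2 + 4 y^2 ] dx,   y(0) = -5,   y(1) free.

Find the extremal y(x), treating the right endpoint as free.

The Lagrangian L = (1/2) (y')^2 + 4 y^2 gives
    ∂L/∂y = 8 y,   ∂L/∂y' = y'.
Euler-Lagrange: y'' − 8 y = 0.
With k = sqrt(8), the general solution is
    y(x) = A cosh(sqrt(8) x) + B sinh(sqrt(8) x).
Fixed left endpoint y(0) = -5 ⇒ A = -5.
The right endpoint x = 1 is free, so the natural (transversality) condition is ∂L/∂y' |_{x=1} = 0, i.e. y'(1) = 0.
Compute y'(x) = A k sinh(k x) + B k cosh(k x), so
    y'(1) = A k sinh(k·1) + B k cosh(k·1) = 0
    ⇒ B = −A tanh(k·1) = 5 tanh(sqrt(8)·1).
Therefore the extremal is
    y(x) = −5 cosh(sqrt(8) x) + 5 tanh(sqrt(8)·1) sinh(sqrt(8) x).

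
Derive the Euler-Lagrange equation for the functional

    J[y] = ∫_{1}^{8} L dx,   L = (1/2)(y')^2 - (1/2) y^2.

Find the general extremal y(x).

The Lagrangian is L = (1/2)(y')^2 - (1/2) y^2.
∂L/∂y = -y.
∂L/∂y' = y'.
The Euler-Lagrange equation d/dx(∂L/∂y') − ∂L/∂y = 0 becomes:
    y'' + y = 0
General solution: y(x) = A sin(x) + B cos(x), where A and B are arbitrary constants fixed by the endpoint conditions.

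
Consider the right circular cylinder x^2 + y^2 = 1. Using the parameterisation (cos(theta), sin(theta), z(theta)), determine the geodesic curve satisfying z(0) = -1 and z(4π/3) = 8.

Parameterise the cylinder of radius R = 1 as
    r(θ) = (cos θ, sin θ, z(θ)).
The arc-length element is
    ds = sqrt(1 + (dz/dθ)^2) dθ,
so the Lagrangian is L = sqrt(1 + z'^2).
L depends on z' only, not on z or θ, so ∂L/∂z = 0 and
    ∂L/∂z' = z' / sqrt(1 + z'^2).
The Euler-Lagrange equation gives
    d/dθ( z' / sqrt(1 + z'^2) ) = 0,
so z' is constant. Integrating once:
    z(θ) = a θ + b,
a helix on the cylinder (a straight line when the cylinder is unrolled). The constants a, b are determined by the endpoint conditions.
With endpoint conditions z(0) = -1 and z(4π/3) = 8: from z(0) = b we get b = -1, and a·4π/3 + -1 = 8 gives a = 27/(4π), so
    z(θ) = (27/(4π)) θ − 1.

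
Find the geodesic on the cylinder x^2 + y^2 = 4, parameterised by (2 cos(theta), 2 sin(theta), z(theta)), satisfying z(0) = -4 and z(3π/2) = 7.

Parameterise the cylinder of radius R = 2 as
    r(θ) = (2 cos θ, 2 sin θ, z(θ)).
The arc-length element is
    ds = sqrt(4 + (dz/dθ)^2) dθ,
so the Lagrangian is L = sqrt(4 + z'^2).
L depends on z' only, not on z or θ, so ∂L/∂z = 0 and
    ∂L/∂z' = z' / sqrt(4 + z'^2).
The Euler-Lagrange equation gives
    d/dθ( z' / sqrt(4 + z'^2) ) = 0,
so z' is constant. Integrating once:
    z(θ) = a θ + b,
a helix on the cylinder (a straight line when the cylinder is unrolled). The constants a, b are determined by the endpoint conditions.
With endpoint conditions z(0) = -4 and z(3π/2) = 7: from z(0) = b we get b = -4, and a·3π/2 + -4 = 7 gives a = 22/(3π), so
    z(θ) = (22/(3π)) θ − 4.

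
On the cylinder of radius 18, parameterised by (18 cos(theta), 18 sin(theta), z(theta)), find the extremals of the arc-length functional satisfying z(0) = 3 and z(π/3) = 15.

Parameterise the cylinder of radius R = 18 as
    r(θ) = (18 cos θ, 18 sin θ, z(θ)).
The arc-length element is
    ds = sqrt(324 + (dz/dθ)^2) dθ,
so the Lagrangian is L = sqrt(324 + z'^2).
L depends on z' only, not on z or θ, so ∂L/∂z = 0 and
    ∂L/∂z' = z' / sqrt(324 + z'^2).
The Euler-Lagrange equation gives
    d/dθ( z' / sqrt(324 + z'^2) ) = 0,
so z' is constant. Integrating once:
    z(θ) = a θ + b,
a helix on the cylinder (a straight line when the cylinder is unrolled). The constants a, b are determined by the endpoint conditions.
With endpoint conditions z(0) = 3 and z(π/3) = 15: from z(0) = b we get b = 3, and a·π/3 + 3 = 15 gives a = 36/π, so
    z(θ) = (36/π) θ + 3.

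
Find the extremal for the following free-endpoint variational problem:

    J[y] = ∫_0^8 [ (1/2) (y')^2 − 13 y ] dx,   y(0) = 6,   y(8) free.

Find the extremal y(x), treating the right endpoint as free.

The Lagrangian L = (1/2) (y')^2 − 13 y gives
    ∂L/∂y = −13,   ∂L/∂y' = y'.
Euler-Lagrange: d/dx(y') − (−13) = 0, i.e. y'' + 13 = 0, so
    y(x) = −(13/2) x^2 + C1 x + C2.
Fixed left endpoint y(0) = 6 ⇒ C2 = 6.
The right endpoint x = 8 is free, so the natural (transversality) condition is ∂L/∂y' |_{x=8} = 0, i.e. y'(8) = 0.
Compute y'(x) = −13 x + C1, so y'(8) = −104 + C1 = 0 ⇒ C1 = 104.
Therefore the extremal is
    y(x) = −(13/2) x^2 + 104 x + 6.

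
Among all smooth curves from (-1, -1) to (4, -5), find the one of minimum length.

Arc-length functional: J[y] = ∫ sqrt(1 + (y')^2) dx.
Lagrangian L = sqrt(1 + (y')^2) has no explicit y dependence, so ∂L/∂y = 0 and the Euler-Lagrange equation gives
    d/dx( y' / sqrt(1 + (y')^2) ) = 0  ⇒  y' / sqrt(1 + (y')^2) = const.
Hence y' is constant, so y(x) is affine.
Fitting the endpoints (-1, -1) and (4, -5):
    slope m = ((-5) − (-1)) / (4 − (-1)) = -4/5,
    intercept c = (-1) − m·(-1) = -9/5.
Extremal: y(x) = (-4/5) x - 9/5.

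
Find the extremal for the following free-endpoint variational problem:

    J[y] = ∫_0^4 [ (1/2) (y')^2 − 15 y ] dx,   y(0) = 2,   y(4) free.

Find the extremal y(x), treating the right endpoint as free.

The Lagrangian L = (1/2) (y')^2 − 15 y gives
    ∂L/∂y = −15,   ∂L/∂y' = y'.
Euler-Lagrange: d/dx(y') − (−15) = 0, i.e. y'' + 15 = 0, so
    y(x) = −(15/2) x^2 + C1 x + C2.
Fixed left endpoint y(0) = 2 ⇒ C2 = 2.
The right endpoint x = 4 is free, so the natural (transversality) condition is ∂L/∂y' |_{x=4} = 0, i.e. y'(4) = 0.
Compute y'(x) = −15 x + C1, so y'(4) = −60 + C1 = 0 ⇒ C1 = 60.
Therefore the extremal is
    y(x) = −(15/2) x^2 + 60 x + 2.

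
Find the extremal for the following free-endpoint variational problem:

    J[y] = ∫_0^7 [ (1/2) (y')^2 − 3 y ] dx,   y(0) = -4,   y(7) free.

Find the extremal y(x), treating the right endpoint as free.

The Lagrangian L = (1/2) (y')^2 − 3 y gives
    ∂L/∂y = −3,   ∂L/∂y' = y'.
Euler-Lagrange: d/dx(y') − (−3) = 0, i.e. y'' + 3 = 0, so
    y(x) = −(3/2) x^2 + C1 x + C2.
Fixed left endpoint y(0) = -4 ⇒ C2 = -4.
The right endpoint x = 7 is free, so the natural (transversality) condition is ∂L/∂y' |_{x=7} = 0, i.e. y'(7) = 0.
Compute y'(x) = −3 x + C1, so y'(7) = −21 + C1 = 0 ⇒ C1 = 21.
Therefore the extremal is
    y(x) = −(3/2) x^2 + 21 x − 4.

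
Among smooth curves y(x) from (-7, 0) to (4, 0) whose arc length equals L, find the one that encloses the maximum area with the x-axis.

Set up the augmented Lagrangian using a multiplier λ for the length constraint:
    F(y, y') = y − λ sqrt(1 + y'^2).
F has no explicit x dependence, so the Beltrami identity yields a first integral
    F − y' ∂F/∂y' = C.
Compute ∂F/∂y' = −λ y' / sqrt(1 + y'^2). Then
    y − λ sqrt(1 + y'^2) + λ y'^2 / sqrt(1 + y'^2) = C
    ⇒  y − λ / sqrt(1 + y'^2) = C.
Solving for y' and integrating gives
    (x − a)^2 + (y − b)^2 = λ^2,
a circular arc of radius λ. The constants a, b are determined by the endpoint conditions y(-7) = y(4) = 0, and λ is fixed implicitly by the length constraint
    ∫_{-7}^{4} sqrt(1 + y'^2) dx = L.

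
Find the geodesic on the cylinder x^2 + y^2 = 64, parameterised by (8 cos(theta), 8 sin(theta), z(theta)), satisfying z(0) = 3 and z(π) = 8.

Parameterise the cylinder of radius R = 8 as
    r(θ) = (8 cos θ, 8 sin θ, z(θ)).
The arc-length element is
    ds = sqrt(64 + (dz/dθ)^2) dθ,
so the Lagrangian is L = sqrt(64 + z'^2).
L depends on z' only, not on z or θ, so ∂L/∂z = 0 and
    ∂L/∂z' = z' / sqrt(64 + z'^2).
The Euler-Lagrange equation gives
    d/dθ( z' / sqrt(64 + z'^2) ) = 0,
so z' is constant. Integrating once:
    z(θ) = a θ + b,
a helix on the cylinder (a straight line when the cylinder is unrolled). The constants a, b are determined by the endpoint conditions.
With endpoint conditions z(0) = 3 and z(π) = 8: from z(0) = b we get b = 3, and a·π + 3 = 8 gives a = 5/π, so
    z(θ) = (5/π) θ + 3.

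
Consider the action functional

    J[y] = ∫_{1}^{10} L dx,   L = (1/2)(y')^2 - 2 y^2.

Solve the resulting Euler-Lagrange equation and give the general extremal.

The Lagrangian is L = (1/2)(y')^2 - 2 y^2.
∂L/∂y = -4y.
∂L/∂y' = y'.
The Euler-Lagrange equation d/dx(∂L/∂y') − ∂L/∂y = 0 becomes:
    y'' + 4 y = 0
General solution: y(x) = A sin(2x) + B cos(2x), where A and B are arbitrary constants fixed by the endpoint conditions.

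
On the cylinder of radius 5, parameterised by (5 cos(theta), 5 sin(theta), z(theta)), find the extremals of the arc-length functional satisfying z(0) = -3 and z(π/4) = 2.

Parameterise the cylinder of radius R = 5 as
    r(θ) = (5 cos θ, 5 sin θ, z(θ)).
The arc-length element is
    ds = sqrt(25 + (dz/dθ)^2) dθ,
so the Lagrangian is L = sqrt(25 + z'^2).
L depends on z' only, not on z or θ, so ∂L/∂z = 0 and
    ∂L/∂z' = z' / sqrt(25 + z'^2).
The Euler-Lagrange equation gives
    d/dθ( z' / sqrt(25 + z'^2) ) = 0,
so z' is constant. Integrating once:
    z(θ) = a θ + b,
a helix on the cylinder (a straight line when the cylinder is unrolled). The constants a, b are determined by the endpoint conditions.
With endpoint conditions z(0) = -3 and z(π/4) = 2: from z(0) = b we get b = -3, and a·π/4 + -3 = 2 gives a = 20/π, so
    z(θ) = (20/π) θ − 3.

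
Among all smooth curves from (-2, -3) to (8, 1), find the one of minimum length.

Arc-length functional: J[y] = ∫ sqrt(1 + (y')^2) dx.
Lagrangian L = sqrt(1 + (y')^2) has no explicit y dependence, so ∂L/∂y = 0 and the Euler-Lagrange equation gives
    d/dx( y' / sqrt(1 + (y')^2) ) = 0  ⇒  y' / sqrt(1 + (y')^2) = const.
Hence y' is constant, so y(x) is affine.
Fitting the endpoints (-2, -3) and (8, 1):
    slope m = (1 − (-3)) / (8 − (-2)) = 2/5,
    intercept c = (-3) − m·(-2) = -11/5.
Extremal: y(x) = (2/5) x - 11/5.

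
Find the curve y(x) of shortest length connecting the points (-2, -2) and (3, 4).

Arc-length functional: J[y] = ∫ sqrt(1 + (y')^2) dx.
Lagrangian L = sqrt(1 + (y')^2) has no explicit y dependence, so ∂L/∂y = 0 and the Euler-Lagrange equation gives
    d/dx( y' / sqrt(1 + (y')^2) ) = 0  ⇒  y' / sqrt(1 + (y')^2) = const.
Hence y' is constant, so y(x) is affine.
Fitting the endpoints (-2, -2) and (3, 4):
    slope m = (4 − (-2)) / (3 − (-2)) = 6/5,
    intercept c = (-2) − m·(-2) = 2/5.
Extremal: y(x) = (6/5) x + 2/5.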